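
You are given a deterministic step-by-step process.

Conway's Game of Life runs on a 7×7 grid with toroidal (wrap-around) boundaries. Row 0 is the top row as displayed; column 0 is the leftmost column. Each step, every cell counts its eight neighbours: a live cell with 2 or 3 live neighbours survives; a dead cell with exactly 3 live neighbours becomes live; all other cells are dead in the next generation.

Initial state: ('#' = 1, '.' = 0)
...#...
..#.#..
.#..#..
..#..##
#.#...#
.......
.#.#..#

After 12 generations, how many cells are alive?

19

0) ...#...
..#.#..
.#..#..
..#..##
#.#...#
.......
.#.#..#
1) ...##..
..#.#..
.##.#..
..##.##
##...##
.##...#
..#....
2) ..#.#..
.##.##.
.#..#..
...#...
...##..
..#..##
.##....
3) ....##.
.##.##.
.#..##.
..##...
..####.
.##.##.
.##..#.
4) ......#
.##...#
.#...#.
.#.....
.....#.
......#
.##...#
5) .....##
.##..##
.#.....
.......
.......
#....##
.....##
6) ....#..
.##..##
###....
.......
......#
#....#.
....#..
7) ...##..
..##.##
#.#...#
##.....
......#
.....##
....##.
8) ..#...#
###..##
..##.#.
.#.....
.....##
....#.#
...#..#
9) ..##...
#...##.
...###.
..#.###
#....##
#...#.#
#..#..#
10) ####.#.
..#..##
.......
#......
.#.#...
.#..#..
#######
11) .......
#.#####
......#
.......
###....
......#
.......
12) ...####
#..####
#..##.#
##.....
##.....
##.....
.......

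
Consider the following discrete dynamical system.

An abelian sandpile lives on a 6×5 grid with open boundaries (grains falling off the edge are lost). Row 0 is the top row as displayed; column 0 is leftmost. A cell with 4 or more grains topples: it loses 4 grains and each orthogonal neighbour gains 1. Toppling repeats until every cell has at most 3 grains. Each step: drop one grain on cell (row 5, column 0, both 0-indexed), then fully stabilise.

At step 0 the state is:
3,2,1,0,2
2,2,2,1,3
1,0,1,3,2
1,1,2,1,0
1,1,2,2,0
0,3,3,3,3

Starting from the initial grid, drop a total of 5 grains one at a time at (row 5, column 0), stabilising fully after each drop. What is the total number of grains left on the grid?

46

0) 3,2,1,0,2
2,2,2,1,3
1,0,1,3,2
1,1,2,1,0
1,1,2,2,0
0,3,3,3,3
1) 3,2,1,0,2
2,2,2,1,3
1,0,1,3,2
1,1,2,1,0
1,1,2,2,0
1,3,3,3,3
2) 3,2,1,0,2
2,2,2,1,3
1,0,1,3,2
1,1,2,1,0
1,1,2,2,0
2,3,3,3,3
3) 3,2,1,0,2
2,2,2,1,3
1,0,1,3,2
1,1,2,1,0
1,1,2,2,0
3,3,3,3,3
4) 3,2,1,0,2
2,2,2,1,3
1,0,1,3,2
1,1,2,1,0
2,2,3,3,1
1,1,1,1,0
5) 3,2,1,0,2
2,2,2,1,3
1,0,1,3,2
1,1,2,1,0
2,2,3,3,1
2,1,1,1,0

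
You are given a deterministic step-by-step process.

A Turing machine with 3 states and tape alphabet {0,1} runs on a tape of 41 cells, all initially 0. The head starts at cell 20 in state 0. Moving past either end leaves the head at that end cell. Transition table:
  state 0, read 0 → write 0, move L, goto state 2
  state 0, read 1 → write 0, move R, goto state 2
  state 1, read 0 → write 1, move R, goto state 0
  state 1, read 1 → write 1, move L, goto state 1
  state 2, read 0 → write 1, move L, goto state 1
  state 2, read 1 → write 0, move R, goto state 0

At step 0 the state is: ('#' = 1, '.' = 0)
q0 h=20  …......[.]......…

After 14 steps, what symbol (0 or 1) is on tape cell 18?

1

[0] q0 h=20  …......[.]......…
[1] q2 h=19  …......[.]......…
[2] q1 h=18  …......[.]#.....…
[3] q0 h=19  ….....#[#]......…
[4] q2 h=20  …....#.[.]......…
[5] q1 h=19  ….....#[.]#.....…
[6] q0 h=20  …....##[#]......…
[7] q2 h=21  …...##.[.]......…
[8] q1 h=20  …....##[.]#.....…
[9] q0 h=21  …...###[#]......…
[10] q2 h=22  …..###.[.]......…
[11] q1 h=21  …...###[.]#.....…
[12] q0 h=22  …..####[#]......…
[13] q2 h=23  ….####.[.]......…
[14] q1 h=22  …..####[.]#.....…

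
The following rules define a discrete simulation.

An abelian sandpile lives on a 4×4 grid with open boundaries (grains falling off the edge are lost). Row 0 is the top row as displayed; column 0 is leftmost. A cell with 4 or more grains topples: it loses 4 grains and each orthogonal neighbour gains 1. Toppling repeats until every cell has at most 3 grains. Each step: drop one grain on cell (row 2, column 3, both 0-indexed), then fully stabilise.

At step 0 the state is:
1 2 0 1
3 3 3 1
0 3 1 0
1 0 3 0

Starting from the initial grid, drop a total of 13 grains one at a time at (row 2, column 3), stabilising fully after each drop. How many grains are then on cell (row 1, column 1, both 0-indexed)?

2

k=0  1 2 0 1
3 3 3 1
0 3 1 0
1 0 3 0
k=1  1 2 0 1
3 3 3 1
0 3 1 1
1 0 3 0
k=2  1 2 0 1
3 3 3 1
0 3 1 2
1 0 3 0
k=3  1 2 0 1
3 3 3 1
0 3 1 3
1 0 3 0
k=4  1 2 0 1
3 3 3 2
0 3 2 0
1 0 3 1
k=5  1 2 0 1
3 3 3 2
0 3 2 1
1 0 3 1
k=6  1 2 0 1
3 3 3 2
0 3 2 2
1 0 3 1
k=7  1 2 0 1
3 3 3 2
0 3 2 3
1 0 3 1
k=8  1 2 0 1
3 3 3 3
0 3 3 0
1 0 3 2
k=9  1 2 0 1
3 3 3 3
0 3 3 1
1 0 3 2
k=10  1 2 0 1
3 3 3 3
0 3 3 2
1 0 3 2
k=11  1 2 0 1
3 3 3 3
0 3 3 3
1 0 3 2
k=12  2 3 1 2
0 2 2 1
2 1 3 3
1 2 1 0
k=13  2 3 1 2
0 2 3 2
2 2 0 1
1 2 2 1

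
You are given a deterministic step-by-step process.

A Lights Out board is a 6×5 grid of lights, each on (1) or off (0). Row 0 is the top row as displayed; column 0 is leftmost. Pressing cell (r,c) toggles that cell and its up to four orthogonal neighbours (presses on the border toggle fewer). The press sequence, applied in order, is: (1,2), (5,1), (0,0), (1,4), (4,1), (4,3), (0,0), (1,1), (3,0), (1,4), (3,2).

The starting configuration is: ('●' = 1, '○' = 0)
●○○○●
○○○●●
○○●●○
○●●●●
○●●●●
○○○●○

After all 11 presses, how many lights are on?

16

k=0  ●○○○●
○○○●●
○○●●○
○●●●●
○●●●●
○○○●○
k=1  ●○●○●
○●●○●
○○○●○
○●●●●
○●●●●
○○○●○
k=2  ●○●○●
○●●○●
○○○●○
○●●●●
○○●●●
●●●●○
k=3  ○●●○●
●●●○●
○○○●○
○●●●●
○○●●●
●●●●○
k=4  ○●●○○
●●●●○
○○○●●
○●●●●
○○●●●
●●●●○
k=5  ○●●○○
●●●●○
○○○●●
○○●●●
●●○●●
●○●●○
k=6  ○●●○○
●●●●○
○○○●●
○○●○●
●●●○○
●○●○○
k=7  ●○●○○
○●●●○
○○○●●
○○●○●
●●●○○
●○●○○
k=8  ●●●○○
●○○●○
○●○●●
○○●○●
●●●○○
●○●○○
k=9  ●●●○○
●○○●○
●●○●●
●●●○●
○●●○○
●○●○○
k=10  ●●●○●
●○○○●
●●○●○
●●●○●
○●●○○
●○●○○
k=11  ●●●○●
●○○○●
●●●●○
●○○●●
○●○○○
●○●○○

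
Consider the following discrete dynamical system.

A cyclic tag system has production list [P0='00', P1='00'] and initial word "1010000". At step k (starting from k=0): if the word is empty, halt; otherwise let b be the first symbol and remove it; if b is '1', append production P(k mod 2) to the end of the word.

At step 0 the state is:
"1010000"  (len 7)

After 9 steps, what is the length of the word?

step 0: "1010000"  (len 7)
step 1: "01000000"  (len 8)
step 2: "1000000"  (len 7)
step 3: "00000000"  (len 8)
step 4: "0000000"  (len 7)
step 5: "000000"  (len 6)
step 6: "00000"  (len 5)
step 7: "0000"  (len 4)
step 8: "000"  (len 3)
step 9: "00"  (len 2)

2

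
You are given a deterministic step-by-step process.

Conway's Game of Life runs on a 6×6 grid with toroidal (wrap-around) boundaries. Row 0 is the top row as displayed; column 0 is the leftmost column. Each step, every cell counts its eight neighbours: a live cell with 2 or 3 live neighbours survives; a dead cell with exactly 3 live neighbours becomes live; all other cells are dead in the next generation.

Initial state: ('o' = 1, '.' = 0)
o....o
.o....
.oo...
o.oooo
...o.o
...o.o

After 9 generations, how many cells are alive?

k=0  o....o
.o....
.oo...
o.oooo
...o.o
...o.o
k=1  o...oo
.oo...
....oo
o....o
......
.....o
k=2  oo..oo
.o.o..
.o..oo
o...oo
o....o
o...oo
k=3  .ooo..
.o.o..
.ooo..
.o....
.o....
......
k=4  .o.o..
o...o.
oo.o..
oo....
......
.o....
k=5  ooo...
o..ooo
..o...
ooo...
oo....
..o...
k=6  o.o.o.
o..ooo
..o.o.
o.o...
o.....
..o...
k=7  o.o.o.
o.o...
o.o.o.
...o.o
......
...o.o
k=8  o.o.o.
o.o...
o.o.o.
...ooo
......
...ooo
k=9  o.o.o.
o.o...
o.o.o.
...ooo
......
...ooo

14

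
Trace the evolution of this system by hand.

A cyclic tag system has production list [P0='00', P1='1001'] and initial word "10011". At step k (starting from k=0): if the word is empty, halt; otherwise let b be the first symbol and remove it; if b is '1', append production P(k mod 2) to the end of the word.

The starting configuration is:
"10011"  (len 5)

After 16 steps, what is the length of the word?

7

gen 0: "10011"  (len 5)
gen 1: "001100"  (len 6)
gen 2: "01100"  (len 5)
gen 3: "1100"  (len 4)
gen 4: "1001001"  (len 7)
gen 5: "00100100"  (len 8)
gen 6: "0100100"  (len 7)
gen 7: "100100"  (len 6)
gen 8: "001001001"  (len 9)
gen 9: "01001001"  (len 8)
gen 10: "1001001"  (len 7)
gen 11: "00100100"  (len 8)
gen 12: "0100100"  (len 7)
gen 13: "100100"  (len 6)
gen 14: "001001001"  (len 9)
gen 15: "01001001"  (len 8)
gen 16: "1001001"  (len 7)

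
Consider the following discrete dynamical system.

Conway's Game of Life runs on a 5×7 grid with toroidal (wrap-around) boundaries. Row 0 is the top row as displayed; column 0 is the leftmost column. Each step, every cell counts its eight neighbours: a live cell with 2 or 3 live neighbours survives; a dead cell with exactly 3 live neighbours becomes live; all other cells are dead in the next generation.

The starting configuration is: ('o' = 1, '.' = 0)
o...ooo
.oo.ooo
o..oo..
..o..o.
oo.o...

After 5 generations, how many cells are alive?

gen 0: o...ooo
.oo.ooo
o..oo..
..o..o.
oo.o...
gen 1: .......
.oo....
o......
o.o...o
oooo...
gen 2: o..o...
.o.....
o.o...o
..oo..o
o.oo..o
gen 3: o..o..o
.oo...o
o.oo..o
.....o.
o...o.o
gen 4: ..oo...
.....o.
o.oo.oo
.o.ooo.
o...o..
gen 5: ...oo..
.o...o.
oooo...
.o.....
.o...o.

11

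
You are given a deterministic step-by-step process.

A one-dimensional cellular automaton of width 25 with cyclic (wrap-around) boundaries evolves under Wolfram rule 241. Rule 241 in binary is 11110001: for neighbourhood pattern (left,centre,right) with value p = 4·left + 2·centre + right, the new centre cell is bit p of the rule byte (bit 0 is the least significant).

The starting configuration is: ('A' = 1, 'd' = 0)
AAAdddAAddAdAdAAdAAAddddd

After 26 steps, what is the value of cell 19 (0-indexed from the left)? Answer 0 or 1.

1

t=0: AAAdddAAddAdAdAAdAAAddddd
t=1: dAAAAddAAddAdAdAAdAAAAAAd
t=2: ddAAAAddAAddAdAdAAdAAAAAA
t=3: AddAAAAddAAddAdAdAAdAAAAA
t=4: AAddAAAAddAAddAdAdAAdAAAA
t=5: AAAddAAAAddAAddAdAdAAdAAA
t=6: AAAAddAAAAddAAddAdAdAAdAA
t=7: AAAAAddAAAAddAAddAdAdAAdA
t=8: AAAAAAddAAAAddAAddAdAdAAd
t=9: dAAAAAAddAAAAddAAddAdAdAA
t=10: AdAAAAAAddAAAAddAAddAdAdA
t=11: AAdAAAAAAddAAAAddAAddAdAd
t=12: dAAdAAAAAAddAAAAddAAddAdA
t=13: AdAAdAAAAAAddAAAAddAAddAd
t=14: dAdAAdAAAAAAddAAAAddAAddA
t=15: AdAdAAdAAAAAAddAAAAddAAdd
t=16: dAdAdAAdAAAAAAddAAAAddAAd
t=17: ddAdAdAAdAAAAAAddAAAAddAA
t=18: AddAdAdAAdAAAAAAddAAAAddA
t=19: AAddAdAdAAdAAAAAAddAAAAdd
t=20: dAAddAdAdAAdAAAAAAddAAAAd
t=21: ddAAddAdAdAAdAAAAAAddAAAA
t=22: AddAAddAdAdAAdAAAAAAddAAA
t=23: AAddAAddAdAdAAdAAAAAAddAA
t=24: AAAddAAddAdAdAAdAAAAAAddA
t=25: AAAAddAAddAdAdAAdAAAAAAdd
t=26: dAAAAddAAddAdAdAAdAAAAAAd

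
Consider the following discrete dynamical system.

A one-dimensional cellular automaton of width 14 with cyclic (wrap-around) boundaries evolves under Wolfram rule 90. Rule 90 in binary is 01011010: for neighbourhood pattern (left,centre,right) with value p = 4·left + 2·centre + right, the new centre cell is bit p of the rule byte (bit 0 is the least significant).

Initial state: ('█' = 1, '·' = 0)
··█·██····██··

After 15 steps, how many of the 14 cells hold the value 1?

8

t=0: ··█·██····██··
t=1: ·█··███··████·
t=2: █·███·████··██
t=3: █·█·█·█··████·
t=4: ·······███··█·
t=5: ······██·███·█
t=6: █····███·█·█··
t=7: ·█··██·█····██
t=8: ··████··█··███
t=9: ███··███·███·█
t=10: ··████·█·█·█·█
t=11: ███··█········
t=12: █·███·█······█
t=13: █·█·█··█····██
t=14: █····██·█··██·
t=15: ·█··███··████·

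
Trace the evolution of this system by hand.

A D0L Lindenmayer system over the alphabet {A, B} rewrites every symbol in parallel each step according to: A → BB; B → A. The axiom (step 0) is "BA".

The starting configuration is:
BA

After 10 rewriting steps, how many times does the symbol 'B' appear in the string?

32

step 0: BA
step 1: ABB
step 2: BBAA
step 3: AABBBB
step 4: BBBBAAAA
step 5: AAAABBBBBBBB
step 6: BBBBBBBBAAAAAAAA
step 7: AAAAAAAABBBBBBBBBBBBBBBB
step 8: BBBBBBBBBBBBBBBBAAAAAAAAAAAAAAAA
step 9: AAAAAAAAAAAAAAAABBBBBBBBBBBBBBBBBBBBBBBBBBBBBBBB
step 10: BBBBBBBBBBBBBBBBBBBBBBBBBBBBBBBBAAAAAAAAAAAAAAAAAAAAAAAAAAAAAAAA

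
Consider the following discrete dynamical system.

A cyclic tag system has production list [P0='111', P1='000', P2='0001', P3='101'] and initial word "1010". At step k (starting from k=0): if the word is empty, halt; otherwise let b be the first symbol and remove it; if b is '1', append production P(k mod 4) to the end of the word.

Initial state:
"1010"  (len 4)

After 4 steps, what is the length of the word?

[0] "1010"  (len 4)
[1] "010111"  (len 6)
[2] "10111"  (len 5)
[3] "01110001"  (len 8)
[4] "1110001"  (len 7)

7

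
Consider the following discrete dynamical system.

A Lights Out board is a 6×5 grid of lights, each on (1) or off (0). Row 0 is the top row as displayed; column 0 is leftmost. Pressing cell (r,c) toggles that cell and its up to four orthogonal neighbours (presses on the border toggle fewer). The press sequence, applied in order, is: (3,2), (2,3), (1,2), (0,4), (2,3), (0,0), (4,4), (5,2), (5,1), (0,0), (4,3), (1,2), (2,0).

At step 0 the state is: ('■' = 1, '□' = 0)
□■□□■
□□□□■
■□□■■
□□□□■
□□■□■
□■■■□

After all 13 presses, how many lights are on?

17

[0] □■□□■
□□□□■
■□□■■
□□□□■
□□■□■
□■■■□
[1] □■□□■
□□□□■
■□■■■
□■■■■
□□□□■
□■■■□
[2] □■□□■
□□□■■
■□□□□
□■■□■
□□□□■
□■■■□
[3] □■■□■
□■■□■
■□■□□
□■■□■
□□□□■
□■■■□
[4] □■■■□
□■■□□
■□■□□
□■■□■
□□□□■
□■■■□
[5] □■■■□
□■■■□
■□□■■
□■■■■
□□□□■
□■■■□
[6] ■□■■□
■■■■□
■□□■■
□■■■■
□□□□■
□■■■□
[7] ■□■■□
■■■■□
■□□■■
□■■■□
□□□■□
□■■■■
[8] ■□■■□
■■■■□
■□□■■
□■■■□
□□■■□
□□□□■
[9] ■□■■□
■■■■□
■□□■■
□■■■□
□■■■□
■■■□■
[10] □■■■□
□■■■□
■□□■■
□■■■□
□■■■□
■■■□■
[11] □■■■□
□■■■□
■□□■■
□■■□□
□■□□■
■■■■■
[12] □■□■□
□□□□□
■□■■■
□■■□□
□■□□■
■■■■■
[13] □■□■□
■□□□□
□■■■■
■■■□□
□■□□■
■■■■■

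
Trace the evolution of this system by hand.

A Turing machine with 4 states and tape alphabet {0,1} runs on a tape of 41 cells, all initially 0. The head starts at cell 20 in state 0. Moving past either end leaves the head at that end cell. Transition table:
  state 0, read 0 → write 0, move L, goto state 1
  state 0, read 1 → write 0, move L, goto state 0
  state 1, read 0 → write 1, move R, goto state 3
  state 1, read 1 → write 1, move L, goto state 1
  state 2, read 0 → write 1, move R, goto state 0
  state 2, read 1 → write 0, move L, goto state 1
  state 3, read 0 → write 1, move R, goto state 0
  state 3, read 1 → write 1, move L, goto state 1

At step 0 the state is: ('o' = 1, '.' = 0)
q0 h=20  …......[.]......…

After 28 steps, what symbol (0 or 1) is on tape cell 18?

k=0  q0 h=20  …......[.]......…
k=1  q1 h=19  …......[.]......…
k=2  q3 h=20  ….....o[.]......…
k=3  q0 h=21  …....oo[.]......…
k=4  q1 h=20  ….....o[o]......…
k=5  q1 h=19  …......[o]o.....…
k=6  q1 h=18  …......[.]oo....…
k=7  q3 h=19  ….....o[o]o.....…
k=8  q1 h=18  …......[o]oo....…
k=9  q1 h=17  …......[.]ooo...…
k=10  q3 h=18  ….....o[o]oo....…
k=11  q1 h=17  …......[o]ooo...…
k=12  q1 h=16  …......[.]oooo..…
k=13  q3 h=17  ….....o[o]ooo...…
k=14  q1 h=16  …......[o]oooo..…
k=15  q1 h=15  …......[.]ooooo.…
k=16  q3 h=16  ….....o[o]oooo..…
k=17  q1 h=15  …......[o]ooooo.…
k=18  q1 h=14  …......[.]oooooo…
k=19  q3 h=15  ….....o[o]ooooo.…
k=20  q1 h=14  …......[o]oooooo…
k=21  q1 h=13  …......[.]oooooo…
k=22  q3 h=14  ….....o[o]oooooo…
k=23  q1 h=13  …......[o]oooooo…
k=24  q1 h=12  …......[.]oooooo…
k=25  q3 h=13  ….....o[o]oooooo…
k=26  q1 h=12  …......[o]oooooo…
k=27  q1 h=11  …......[.]oooooo…
k=28  q3 h=12  ….....o[o]oooooo…

1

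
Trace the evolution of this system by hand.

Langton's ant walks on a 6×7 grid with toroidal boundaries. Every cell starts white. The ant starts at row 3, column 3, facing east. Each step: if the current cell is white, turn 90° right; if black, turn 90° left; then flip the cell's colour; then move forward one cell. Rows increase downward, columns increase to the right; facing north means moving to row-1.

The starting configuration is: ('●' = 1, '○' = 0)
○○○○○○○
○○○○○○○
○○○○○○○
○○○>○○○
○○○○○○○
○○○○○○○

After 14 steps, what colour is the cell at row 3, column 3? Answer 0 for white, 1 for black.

step 0: ○○○○○○○
○○○○○○○
○○○○○○○
○○○>○○○
○○○○○○○
○○○○○○○
step 1: ○○○○○○○
○○○○○○○
○○○○○○○
○○○●○○○
○○○v○○○
○○○○○○○
step 2: ○○○○○○○
○○○○○○○
○○○○○○○
○○○●○○○
○○<●○○○
○○○○○○○
step 3: ○○○○○○○
○○○○○○○
○○○○○○○
○○^●○○○
○○●●○○○
○○○○○○○
step 4: ○○○○○○○
○○○○○○○
○○○○○○○
○○●>○○○
○○●●○○○
○○○○○○○
step 5: ○○○○○○○
○○○○○○○
○○○^○○○
○○●○○○○
○○●●○○○
○○○○○○○
step 6: ○○○○○○○
○○○○○○○
○○○●>○○
○○●○○○○
○○●●○○○
○○○○○○○
step 7: ○○○○○○○
○○○○○○○
○○○●●○○
○○●○v○○
○○●●○○○
○○○○○○○
step 8: ○○○○○○○
○○○○○○○
○○○●●○○
○○●<●○○
○○●●○○○
○○○○○○○
step 9: ○○○○○○○
○○○○○○○
○○○^●○○
○○●●●○○
○○●●○○○
○○○○○○○
step 10: ○○○○○○○
○○○○○○○
○○<○●○○
○○●●●○○
○○●●○○○
○○○○○○○
step 11: ○○○○○○○
○○^○○○○
○○●○●○○
○○●●●○○
○○●●○○○
○○○○○○○
step 12: ○○○○○○○
○○●>○○○
○○●○●○○
○○●●●○○
○○●●○○○
○○○○○○○
step 13: ○○○○○○○
○○●●○○○
○○●v●○○
○○●●●○○
○○●●○○○
○○○○○○○
step 14: ○○○○○○○
○○●●○○○
○○<●●○○
○○●●●○○
○○●●○○○
○○○○○○○

1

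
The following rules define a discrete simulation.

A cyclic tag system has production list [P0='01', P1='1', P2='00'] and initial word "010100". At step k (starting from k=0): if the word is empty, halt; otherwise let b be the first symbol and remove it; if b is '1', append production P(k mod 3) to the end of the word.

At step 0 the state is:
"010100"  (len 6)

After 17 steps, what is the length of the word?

0

gen 0: "010100"  (len 6)
gen 1: "10100"  (len 5)
gen 2: "01001"  (len 5)
gen 3: "1001"  (len 4)
gen 4: "00101"  (len 5)
gen 5: "0101"  (len 4)
gen 6: "101"  (len 3)
gen 7: "0101"  (len 4)
gen 8: "101"  (len 3)
gen 9: "0100"  (len 4)
gen 10: "100"  (len 3)
gen 11: "001"  (len 3)
gen 12: "01"  (len 2)
gen 13: "1"  (len 1)
gen 14: "1"  (len 1)
gen 15: "00"  (len 2)
gen 16: "0"  (len 1)
gen 17: (halted — word empty)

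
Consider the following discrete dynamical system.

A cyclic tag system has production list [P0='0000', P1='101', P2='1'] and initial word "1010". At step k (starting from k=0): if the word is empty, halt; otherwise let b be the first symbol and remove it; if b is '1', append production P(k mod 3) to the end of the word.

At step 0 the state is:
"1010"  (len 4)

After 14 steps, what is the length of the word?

0

step 0: "1010"  (len 4)
step 1: "0100000"  (len 7)
step 2: "100000"  (len 6)
step 3: "000001"  (len 6)
step 4: "00001"  (len 5)
step 5: "0001"  (len 4)
step 6: "001"  (len 3)
step 7: "01"  (len 2)
step 8: "1"  (len 1)
step 9: "1"  (len 1)
step 10: "0000"  (len 4)
step 11: "000"  (len 3)
step 12: "00"  (len 2)
step 13: "0"  (len 1)
step 14: (halted — word empty)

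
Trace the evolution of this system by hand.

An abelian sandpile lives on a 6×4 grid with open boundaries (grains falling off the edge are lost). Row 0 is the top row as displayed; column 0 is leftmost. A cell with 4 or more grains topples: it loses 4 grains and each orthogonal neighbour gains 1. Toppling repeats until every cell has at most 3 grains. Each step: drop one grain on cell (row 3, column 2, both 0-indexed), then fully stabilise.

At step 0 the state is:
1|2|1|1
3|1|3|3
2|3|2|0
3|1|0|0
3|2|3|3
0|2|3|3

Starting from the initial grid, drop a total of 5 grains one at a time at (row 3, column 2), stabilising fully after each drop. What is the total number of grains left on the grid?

0) 1|2|1|1
3|1|3|3
2|3|2|0
3|1|0|0
3|2|3|3
0|2|3|3
1) 1|2|1|1
3|1|3|3
2|3|2|0
3|1|1|0
3|2|3|3
0|2|3|3
2) 1|2|1|1
3|1|3|3
2|3|2|0
3|1|2|0
3|2|3|3
0|2|3|3
3) 1|2|1|1
3|1|3|3
2|3|2|0
3|1|3|0
3|2|3|3
0|2|3|3
4) 1|2|1|1
3|1|3|3
2|3|3|0
3|2|1|2
3|3|2|1
0|3|1|1
5) 1|2|1|1
3|1|3|3
2|3|3|0
3|2|2|2
3|3|2|1
0|3|1|1

46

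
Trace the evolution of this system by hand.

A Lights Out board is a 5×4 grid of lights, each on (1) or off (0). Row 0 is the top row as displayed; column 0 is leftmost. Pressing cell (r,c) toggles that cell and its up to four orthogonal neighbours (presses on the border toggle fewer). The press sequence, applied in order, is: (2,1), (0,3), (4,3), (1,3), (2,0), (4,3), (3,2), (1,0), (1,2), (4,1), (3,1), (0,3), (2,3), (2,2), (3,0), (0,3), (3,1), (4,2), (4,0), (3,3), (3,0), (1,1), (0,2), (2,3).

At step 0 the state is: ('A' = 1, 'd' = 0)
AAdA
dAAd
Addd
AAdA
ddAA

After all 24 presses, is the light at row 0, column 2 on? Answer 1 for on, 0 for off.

1

gen 0: AAdA
dAAd
Addd
AAdA
ddAA
gen 1: AAdA
ddAd
dAAd
AddA
ddAA
gen 2: AAAd
ddAA
dAAd
AddA
ddAA
gen 3: AAAd
ddAA
dAAd
Addd
dddd
gen 4: AAAA
dddd
dAAA
Addd
dddd
gen 5: AAAA
Addd
AdAA
dddd
dddd
gen 6: AAAA
Addd
AdAA
dddA
ddAA
gen 7: AAAA
Addd
AddA
dAAd
dddA
gen 8: dAAA
dAdd
dddA
dAAd
dddA
gen 9: dAdA
ddAA
ddAA
dAAd
dddA
gen 10: dAdA
ddAA
ddAA
ddAd
AAAA
gen 11: dAdA
ddAA
dAAA
AAdd
AdAA
gen 12: dAAd
ddAd
dAAA
AAdd
AdAA
gen 13: dAAd
ddAA
dAdd
AAdA
AdAA
gen 14: dAAd
dddA
ddAA
AAAA
AdAA
gen 15: dAAd
dddA
AdAA
ddAA
ddAA
gen 16: dAdA
dddd
AdAA
ddAA
ddAA
gen 17: dAdA
dddd
AAAA
AAdA
dAAA
gen 18: dAdA
dddd
AAAA
AAAA
dddd
gen 19: dAdA
dddd
AAAA
dAAA
AAdd
gen 20: dAdA
dddd
AAAd
dAdd
AAdA
gen 21: dAdA
dddd
dAAd
Addd
dAdA
gen 22: dddA
AAAd
ddAd
Addd
dAdA
gen 23: dAAd
AAdd
ddAd
Addd
dAdA
gen 24: dAAd
AAdA
dddA
AddA
dAdA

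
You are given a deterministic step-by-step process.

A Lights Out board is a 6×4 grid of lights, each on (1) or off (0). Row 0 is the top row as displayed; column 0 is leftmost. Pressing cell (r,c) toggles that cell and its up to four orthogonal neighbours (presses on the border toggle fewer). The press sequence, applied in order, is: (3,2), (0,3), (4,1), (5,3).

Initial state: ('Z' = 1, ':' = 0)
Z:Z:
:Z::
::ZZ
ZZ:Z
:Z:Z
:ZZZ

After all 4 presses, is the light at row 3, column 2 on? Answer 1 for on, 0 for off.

1

gen 0: Z:Z:
:Z::
::ZZ
ZZ:Z
:Z:Z
:ZZZ
gen 1: Z:Z:
:Z::
:::Z
Z:Z:
:ZZZ
:ZZZ
gen 2: Z::Z
:Z:Z
:::Z
Z:Z:
:ZZZ
:ZZZ
gen 3: Z::Z
:Z:Z
:::Z
ZZZ:
Z::Z
::ZZ
gen 4: Z::Z
:Z:Z
:::Z
ZZZ:
Z:::
::::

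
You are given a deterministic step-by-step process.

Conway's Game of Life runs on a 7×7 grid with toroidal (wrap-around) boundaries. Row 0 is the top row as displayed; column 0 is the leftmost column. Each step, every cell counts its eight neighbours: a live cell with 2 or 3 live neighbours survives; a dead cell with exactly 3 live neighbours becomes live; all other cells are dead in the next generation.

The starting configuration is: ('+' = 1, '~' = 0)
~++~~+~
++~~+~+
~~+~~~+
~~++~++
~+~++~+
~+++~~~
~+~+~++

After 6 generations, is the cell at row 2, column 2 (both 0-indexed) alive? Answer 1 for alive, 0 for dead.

step 0: ~++~~+~
++~~+~+
~~+~~~+
~~++~++
~+~++~+
~+++~~~
~+~+~++
step 1: ~~~+~~~
~~~+~~+
~~+~+~~
~+~~~~+
~+~~~~+
~+~~~~+
~~~+~++
step 2: ~~++~++
~~+++~~
+~++~+~
~++~~+~
~++~~++
~~+~~~+
+~+~+++
step 3: +~~~~~~
~~~~~~~
~~~~~++
~~~~~+~
~~~+~++
~~+~+~~
+~+~+~~
step 4: ~+~~~~~
~~~~~~+
~~~~~++
~~~~~~~
~~~+~++
~++~+~+
~~~~~~~
step 5: ~~~~~~~
+~~~~++
~~~~~++
~~~~+~~
+~+++++
+~+++~+
+++~~~~
step 6: ~~~~~~~
+~~~~+~
+~~~+~~
+~~~~~~
+~+~~~~
~~~~~~~
+~+~~~+

0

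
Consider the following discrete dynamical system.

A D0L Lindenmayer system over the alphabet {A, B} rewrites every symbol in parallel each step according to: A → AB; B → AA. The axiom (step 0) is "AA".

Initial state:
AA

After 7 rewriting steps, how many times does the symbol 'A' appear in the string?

k=0  AA
k=1  ABAB
k=2  ABAAABAA
k=3  ABAAABABABAAABAB
k=4  ABAAABABABAAABAAABAAABABABAAABAA
k=5  ABAAABABABAAABAAABAAABABABAAABABABAAABABABAAABAAABAAABABABAAABAB
k=6  ABAAABABABAAABAAABAAABABABAAABABABAAABABABAAABAAABAAABABAB…ABABAAABAAABAAABABABAAABABABAAABABABAAABAAABAAABABABAAABAA  (len 128)
k=7  ABAAABABABAAABAAABAAABABABAAABABABAAABABABAAABAAABAAABABAB…ABABAAABAAABAAABABABAAABABABAAABABABAAABAAABAAABABABAAABAB  (len 256)

170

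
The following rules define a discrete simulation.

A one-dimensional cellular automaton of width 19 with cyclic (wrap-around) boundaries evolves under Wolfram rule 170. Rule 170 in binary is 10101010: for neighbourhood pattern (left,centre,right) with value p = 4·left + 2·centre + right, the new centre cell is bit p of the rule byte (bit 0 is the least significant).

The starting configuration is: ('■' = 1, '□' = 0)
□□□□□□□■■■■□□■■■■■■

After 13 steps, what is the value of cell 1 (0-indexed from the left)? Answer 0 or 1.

1

step 0: □□□□□□□■■■■□□■■■■■■
step 1: □□□□□□■■■■□□■■■■■■□
step 2: □□□□□■■■■□□■■■■■■□□
step 3: □□□□■■■■□□■■■■■■□□□
step 4: □□□■■■■□□■■■■■■□□□□
step 5: □□■■■■□□■■■■■■□□□□□
step 6: □■■■■□□■■■■■■□□□□□□
step 7: ■■■■□□■■■■■■□□□□□□□
step 8: ■■■□□■■■■■■□□□□□□□■
step 9: ■■□□■■■■■■□□□□□□□■■
step 10: ■□□■■■■■■□□□□□□□■■■
step 11: □□■■■■■■□□□□□□□■■■■
step 12: □■■■■■■□□□□□□□■■■■□
step 13: ■■■■■■□□□□□□□■■■■□□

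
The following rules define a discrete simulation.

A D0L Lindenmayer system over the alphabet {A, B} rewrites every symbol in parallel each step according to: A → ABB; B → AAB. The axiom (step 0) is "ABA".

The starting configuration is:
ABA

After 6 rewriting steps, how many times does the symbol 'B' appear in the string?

1093

gen 0: ABA
gen 1: ABBAABABB
gen 2: ABBAABAABABBABBAABABBAABAAB
gen 3: ABBAABAABABBABBAABABBABBAABABBAABAABABBAABAABABBABBAABABBAABAABABBABBAABABBABBAAB
gen 4: ABBAABAABABBABBAABABBABBAABABBAABAABABBAABAABABBABBAABABBA…BAABABBAABAABABBAABAABABBABBAABABBAABAABABBAABAABABBABBAAB  (len 243)
gen 5: ABBAABAABABBABBAABABBABBAABABBAABAABABBAABAABABBABBAABABBA…BAABABBAABAABABBABBAABABBABBAABABBAABAABABBAABAABABBABBAAB  (len 729)
gen 6: ABBAABAABABBABBAABABBABBAABABBAABAABABBAABAABABBABBAABABBA…BAABABBAABAABABBABBAABABBABBAABABBAABAABABBAABAABABBABBAAB  (len 2187)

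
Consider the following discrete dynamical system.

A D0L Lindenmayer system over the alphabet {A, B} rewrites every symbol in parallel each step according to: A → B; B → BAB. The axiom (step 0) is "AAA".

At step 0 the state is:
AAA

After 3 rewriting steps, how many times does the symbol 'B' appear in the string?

15

t=0: AAA
t=1: BBB
t=2: BABBABBAB
t=3: BABBBABBABBBABBABBBAB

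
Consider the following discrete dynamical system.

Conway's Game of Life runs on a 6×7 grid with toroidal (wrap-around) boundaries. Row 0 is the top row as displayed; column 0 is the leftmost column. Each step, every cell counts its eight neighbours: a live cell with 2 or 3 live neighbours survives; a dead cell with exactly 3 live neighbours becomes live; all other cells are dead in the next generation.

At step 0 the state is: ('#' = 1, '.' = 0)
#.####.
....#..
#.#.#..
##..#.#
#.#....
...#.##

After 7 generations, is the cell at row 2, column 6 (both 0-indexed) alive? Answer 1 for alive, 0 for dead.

0) #.####.
....#..
#.#.#..
##..#.#
#.#....
...#.##
1) ..#....
..#...#
#...#.#
..#..##
..###..
#....#.
2) .#....#
##.#.##
##.#...
###...#
.####..
.##.#..
3) ...##.#
....##.
...###.
....#.#
....##.
....##.
4) ...#..#
......#
...#..#
......#
...#..#
......#
5) #....##
#....##
#....##
#....##
#....##
#....##
6) .#..#..
.#..#..
.#..#..
.#..#..
.#..#..
.#..#..
7) ######.
######.
######.
######.
######.
######.

0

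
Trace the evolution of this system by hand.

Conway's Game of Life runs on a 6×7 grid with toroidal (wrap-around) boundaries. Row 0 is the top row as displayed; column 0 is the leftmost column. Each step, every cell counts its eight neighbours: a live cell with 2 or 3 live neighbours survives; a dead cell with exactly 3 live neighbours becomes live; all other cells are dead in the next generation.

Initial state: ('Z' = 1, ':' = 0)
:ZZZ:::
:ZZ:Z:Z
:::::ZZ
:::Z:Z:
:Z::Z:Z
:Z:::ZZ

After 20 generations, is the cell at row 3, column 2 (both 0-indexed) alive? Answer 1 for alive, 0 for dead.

gen 0: :ZZZ:::
:ZZ:Z:Z
:::::ZZ
:::Z:Z:
:Z::Z:Z
:Z:::ZZ
gen 1: :::ZZ:Z
:Z::Z:Z
Z:ZZ::Z
Z::::::
::Z:Z:Z
:Z:ZZZZ
gen 2: ::::::Z
:Z::Z:Z
::ZZ:ZZ
Z:Z::Z:
:ZZ:Z:Z
::::::Z
gen 3: ::::::Z
::ZZZ:Z
::ZZ:::
Z::::::
:ZZZ::Z
::::::Z
gen 4: Z::Z::Z
::Z:ZZ:
:ZZ:Z::
Z::::::
:ZZ:::Z
::Z::ZZ
gen 5: ZZZZ:::
Z:Z:ZZZ
:ZZ:ZZ:
Z::Z:::
:ZZ::ZZ
::ZZ:Z:
gen 6: Z::::::
:::::::
::Z::::
Z::Z:::
ZZ:::ZZ
:::::Z:
gen 7: :::::::
:::::::
:::::::
Z:Z::::
ZZ::ZZ:
:Z:::Z:
gen 8: :::::::
:::::::
:::::::
Z:::::Z
Z:Z:ZZ:
ZZ::ZZZ
gen 9: Z::::ZZ
:::::::
:::::::
ZZ:::ZZ
:::ZZ::
ZZ:ZZ::
gen 10: ZZ::ZZZ
::::::Z
Z:::::Z
Z:::ZZZ
:::Z:::
ZZZZ:::
gen 11: :::ZZZ:
:Z:::::
:::::::
Z:::ZZ:
:::Z:Z:
:::Z:Z:
gen 12: ::ZZ:Z:
::::Z::
:::::::
::::ZZZ
:::Z:Z:
::ZZ:ZZ
gen 13: ::Z::ZZ
:::ZZ::
::::Z::
::::ZZZ
::ZZ:::
:::::ZZ
gen 14: :::Z::Z
:::ZZ::
:::::::
::::ZZ:
:::Z:::
::ZZZZZ
gen 15: ::::::Z
:::ZZ::
:::Z:Z:
::::Z::
::Z:::Z
::Z::ZZ
gen 16: :::ZZ:Z
:::ZZZ:
:::Z:Z:
:::ZZZ:
:::Z::Z
Z::::ZZ
gen 17: Z::Z:::
::Z:::Z
::Z:::Z
::ZZ:ZZ
Z::Z:::
Z::Z:::
gen 18: ZZZZ::Z
ZZZZ::Z
ZZZ:::Z
ZZZZZZZ
ZZ:Z:::
ZZZZZ:Z
gen 19: :::::::
:::::Z:
:::::::
::::ZZ:
:::::::
::::ZZ:
gen 20: ::::ZZ:
:::::::
::::ZZ:
:::::::
:::::::
:::::::

0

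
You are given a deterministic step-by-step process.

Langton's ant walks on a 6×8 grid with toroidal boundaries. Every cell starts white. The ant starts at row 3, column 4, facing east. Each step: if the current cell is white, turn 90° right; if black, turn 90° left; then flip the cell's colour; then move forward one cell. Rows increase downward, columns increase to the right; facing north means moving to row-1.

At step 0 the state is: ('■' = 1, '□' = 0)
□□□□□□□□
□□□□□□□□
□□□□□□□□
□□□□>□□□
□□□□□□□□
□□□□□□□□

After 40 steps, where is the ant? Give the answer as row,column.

[0] □□□□□□□□
□□□□□□□□
□□□□□□□□
□□□□>□□□
□□□□□□□□
□□□□□□□□
[1] □□□□□□□□
□□□□□□□□
□□□□□□□□
□□□□■□□□
□□□□v□□□
□□□□□□□□
[2] □□□□□□□□
□□□□□□□□
□□□□□□□□
□□□□■□□□
□□□<■□□□
□□□□□□□□
[3] □□□□□□□□
□□□□□□□□
□□□□□□□□
□□□^■□□□
□□□■■□□□
□□□□□□□□
[4] □□□□□□□□
□□□□□□□□
□□□□□□□□
□□□■>□□□
□□□■■□□□
□□□□□□□□
[5] □□□□□□□□
□□□□□□□□
□□□□^□□□
□□□■□□□□
□□□■■□□□
□□□□□□□□
[6] □□□□□□□□
□□□□□□□□
□□□□■>□□
□□□■□□□□
□□□■■□□□
□□□□□□□□
[7] □□□□□□□□
□□□□□□□□
□□□□■■□□
□□□■□v□□
□□□■■□□□
□□□□□□□□
[8] □□□□□□□□
□□□□□□□□
□□□□■■□□
□□□■<■□□
□□□■■□□□
□□□□□□□□
[9] □□□□□□□□
□□□□□□□□
□□□□^■□□
□□□■■■□□
□□□■■□□□
□□□□□□□□
[10] □□□□□□□□
□□□□□□□□
□□□<□■□□
□□□■■■□□
□□□■■□□□
□□□□□□□□
[11] □□□□□□□□
□□□^□□□□
□□□■□■□□
□□□■■■□□
□□□■■□□□
□□□□□□□□
[12] □□□□□□□□
□□□■>□□□
□□□■□■□□
□□□■■■□□
□□□■■□□□
□□□□□□□□
[13] □□□□□□□□
□□□■■□□□
□□□■v■□□
□□□■■■□□
□□□■■□□□
□□□□□□□□
[14] □□□□□□□□
□□□■■□□□
□□□<■■□□
□□□■■■□□
□□□■■□□□
□□□□□□□□
[15] □□□□□□□□
□□□■■□□□
□□□□■■□□
□□□v■■□□
□□□■■□□□
□□□□□□□□
[16] □□□□□□□□
□□□■■□□□
□□□□■■□□
□□□□>■□□
□□□■■□□□
□□□□□□□□
[17] □□□□□□□□
□□□■■□□□
□□□□^■□□
□□□□□■□□
□□□■■□□□
□□□□□□□□
[18] □□□□□□□□
□□□■■□□□
□□□<□■□□
□□□□□■□□
□□□■■□□□
□□□□□□□□
[19] □□□□□□□□
□□□^■□□□
□□□■□■□□
□□□□□■□□
□□□■■□□□
□□□□□□□□
[20] □□□□□□□□
□□<□■□□□
□□□■□■□□
□□□□□■□□
□□□■■□□□
□□□□□□□□
[21] □□^□□□□□
□□■□■□□□
□□□■□■□□
□□□□□■□□
□□□■■□□□
□□□□□□□□
[22] □□■>□□□□
□□■□■□□□
□□□■□■□□
□□□□□■□□
□□□■■□□□
□□□□□□□□
[23] □□■■□□□□
□□■v■□□□
□□□■□■□□
□□□□□■□□
□□□■■□□□
□□□□□□□□
[24] □□■■□□□□
□□<■■□□□
□□□■□■□□
□□□□□■□□
□□□■■□□□
□□□□□□□□
[25] □□■■□□□□
□□□■■□□□
□□v■□■□□
□□□□□■□□
□□□■■□□□
□□□□□□□□
[26] □□■■□□□□
□□□■■□□□
□<■■□■□□
□□□□□■□□
□□□■■□□□
□□□□□□□□
[27] □□■■□□□□
□^□■■□□□
□■■■□■□□
□□□□□■□□
□□□■■□□□
□□□□□□□□
[28] □□■■□□□□
□■>■■□□□
□■■■□■□□
□□□□□■□□
□□□■■□□□
□□□□□□□□
[29] □□■■□□□□
□■■■■□□□
□■v■□■□□
□□□□□■□□
□□□■■□□□
□□□□□□□□
[30] □□■■□□□□
□■■■■□□□
□■□>□■□□
□□□□□■□□
□□□■■□□□
□□□□□□□□
[31] □□■■□□□□
□■■^■□□□
□■□□□■□□
□□□□□■□□
□□□■■□□□
□□□□□□□□
[32] □□■■□□□□
□■<□■□□□
□■□□□■□□
□□□□□■□□
□□□■■□□□
□□□□□□□□
[33] □□■■□□□□
□■□□■□□□
□■v□□■□□
□□□□□■□□
□□□■■□□□
□□□□□□□□
[34] □□■■□□□□
□■□□■□□□
□<■□□■□□
□□□□□■□□
□□□■■□□□
□□□□□□□□
[35] □□■■□□□□
□■□□■□□□
□□■□□■□□
□v□□□■□□
□□□■■□□□
□□□□□□□□
[36] □□■■□□□□
□■□□■□□□
□□■□□■□□
<■□□□■□□
□□□■■□□□
□□□□□□□□
[37] □□■■□□□□
□■□□■□□□
^□■□□■□□
■■□□□■□□
□□□■■□□□
□□□□□□□□
[38] □□■■□□□□
□■□□■□□□
■>■□□■□□
■■□□□■□□
□□□■■□□□
□□□□□□□□
[39] □□■■□□□□
□■□□■□□□
■■■□□■□□
■v□□□■□□
□□□■■□□□
□□□□□□□□
[40] □□■■□□□□
□■□□■□□□
■■■□□■□□
■□>□□■□□
□□□■■□□□
□□□□□□□□

3,2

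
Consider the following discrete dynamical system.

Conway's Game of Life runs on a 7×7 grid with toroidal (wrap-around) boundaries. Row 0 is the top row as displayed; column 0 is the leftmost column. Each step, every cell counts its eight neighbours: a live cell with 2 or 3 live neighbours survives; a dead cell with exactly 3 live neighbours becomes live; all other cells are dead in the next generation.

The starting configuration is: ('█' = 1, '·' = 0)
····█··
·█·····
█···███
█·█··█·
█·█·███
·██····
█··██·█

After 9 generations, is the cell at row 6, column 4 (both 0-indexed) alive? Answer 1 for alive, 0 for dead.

step 0: ····█··
·█·····
█···███
█·█··█·
█·█·███
·██····
█··██·█
step 1: █··███·
█···█·█
█···██·
·······
█·█·██·
··█····
██████·
step 2: ·······
██·····
█···██·
·█·█···
·█·█···
█······
█····█·
step 3: ██····█
██····█
█·█·█·█
██·█···
██·····
██····█
······█
step 4: ·█···█·
··█····
··██·█·
···█···
·······
·█····█
·····█·
step 5: ·······
·████··
··███··
··███··
·······
·······
█····██
step 6: ███████
·█··█··
·····█·
··█·█··
···█···
······█
······█
step 7: ·████·█
·█·····
···███·
···██··
···█···
·······
·████··
step 8: ····██·
██·····
··██·█·
··█··█·
···██··
····█··
██··██·
step 9: ····██·
·███·██
··███·█
··█··█·
···███·
·······
···█··█

0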